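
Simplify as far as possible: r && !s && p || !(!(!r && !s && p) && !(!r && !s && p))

r && !s && p || !(!(!r && !s && p) && !(!r && !s && p))
= r && !s && p || !r && !s && p || !r && !s && p   (De Morgan)
= r && !s && p || !r && !s && p   (idempotence)
= !s && p   (distribution)

!s && p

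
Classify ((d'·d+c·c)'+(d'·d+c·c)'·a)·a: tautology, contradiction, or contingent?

((d'·d+c·c)'+(d'·d+c·c)'·a)·a
= (d'·d+c·c)'·a   [absorption]
= (c·c)'·a   [complement / identity]
= c'·a   [idempotence]
This depends on a, c, so it is not a constant.

contingent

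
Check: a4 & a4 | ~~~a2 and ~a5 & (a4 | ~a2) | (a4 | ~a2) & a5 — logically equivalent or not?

E1: a4 & a4 | ~~~a2
    = a4 & a4 | ~a2
    = a4 | ~a2
E2: ~a5 & (a4 | ~a2) | (a4 | ~a2) & a5
    = a4 | ~a2
Both reduce to a4 | ~a2, so they are equivalent.

Yes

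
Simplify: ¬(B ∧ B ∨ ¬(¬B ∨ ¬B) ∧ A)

¬B

¬(B ∧ B ∨ ¬(¬B ∨ ¬B) ∧ A)
= ¬(B ∧ B ∨ B ∧ B ∧ A)   (De Morgan)
= ¬(B ∧ B)   (absorption)
= ¬B   (idempotence)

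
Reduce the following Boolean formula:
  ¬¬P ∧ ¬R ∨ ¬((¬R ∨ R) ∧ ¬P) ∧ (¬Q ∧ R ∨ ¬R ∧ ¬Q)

P ∧ (¬R ∨ ¬Q)

¬¬P ∧ ¬R ∨ ¬((¬R ∨ R) ∧ ¬P) ∧ (¬Q ∧ R ∨ ¬R ∧ ¬Q)
= ¬¬P ∧ ¬R ∨ ¬¬P ∧ (¬Q ∧ R ∨ ¬R ∧ ¬Q)   — complement / identity
= ¬¬P ∧ ¬R ∨ ¬¬P ∧ ¬Q   — distribution
= ¬¬P ∧ (¬R ∨ ¬Q)   — distribution
= P ∧ (¬R ∨ ¬Q)   — double negation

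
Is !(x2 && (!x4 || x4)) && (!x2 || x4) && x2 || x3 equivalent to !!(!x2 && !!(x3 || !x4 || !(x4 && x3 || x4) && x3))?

No

E1: !(x2 && (!x4 || x4)) && (!x2 || x4) && x2 || x3
    = !x2 && (!x2 || x4) && x2 || x3
    = !x2 && x2 || x3
    = x3
E2: !!(!x2 && !!(x3 || !x4 || !(x4 && x3 || x4) && x3))
    = !!(!x2 && !!(x3 || !x4 || !x4 && x3))
    = !!(!x2 && !!(x3 || !x4))
    = !x2 && !!(x3 || !x4)
    = !x2 && (x3 || !x4)
These differ: at x2=0, x3=0, x4=0, E1 = 0 but E2 = 1.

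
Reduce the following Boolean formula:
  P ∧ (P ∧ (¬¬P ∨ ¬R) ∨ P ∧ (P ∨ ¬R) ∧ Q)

P ∧ (P ∧ (¬¬P ∨ ¬R) ∨ P ∧ (P ∨ ¬R) ∧ Q)
= P ∧ (P ∧ (P ∨ ¬R) ∨ P ∧ (P ∨ ¬R) ∧ Q)   — double negation
= P ∧ P ∧ (P ∨ ¬R)   — absorption
= P ∧ P   — absorption
= P   — idempotence

P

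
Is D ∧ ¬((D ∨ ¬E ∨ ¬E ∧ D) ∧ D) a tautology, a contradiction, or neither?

D ∧ ¬((D ∨ ¬E ∨ ¬E ∧ D) ∧ D)
= D ∧ ¬((D ∨ ¬E) ∧ D)   [absorption]
= D ∧ ¬D   [absorption]
= False   [complement]

contradiction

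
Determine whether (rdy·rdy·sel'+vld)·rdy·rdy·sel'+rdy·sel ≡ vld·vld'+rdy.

E1: (rdy·rdy·sel'+vld)·rdy·rdy·sel'+rdy·sel
    = rdy·rdy·sel'+rdy·sel   (absorption)
    = rdy·sel'+rdy·sel   (idempotence)
    = rdy   (distribution)
E2: vld·vld'+rdy
    = rdy   (complement / identity)
Both reduce to rdy, so they are equivalent.

Yes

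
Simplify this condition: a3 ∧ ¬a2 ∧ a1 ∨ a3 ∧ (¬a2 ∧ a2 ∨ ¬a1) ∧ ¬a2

a3 ∧ ¬a2

a3 ∧ ¬a2 ∧ a1 ∨ a3 ∧ (¬a2 ∧ a2 ∨ ¬a1) ∧ ¬a2
= a3 ∧ (¬a2 ∧ a1 ∨ (¬a2 ∧ a2 ∨ ¬a1) ∧ ¬a2)
= a3 ∧ (¬a2 ∧ a1 ∨ ¬a1 ∧ ¬a2)
= a3 ∧ ¬a2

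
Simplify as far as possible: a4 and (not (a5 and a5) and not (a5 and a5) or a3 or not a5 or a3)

a4 and (not (a5 and a5) and not (a5 and a5) or a3 or not a5 or a3)
= a4 and (not (a5 and a5) or a3 or not a5 or a3)
= a4 and (not a5 or a3 or not a5 or a3)
= a4 and (not a5 or a3)

a4 and (not a5 or a3)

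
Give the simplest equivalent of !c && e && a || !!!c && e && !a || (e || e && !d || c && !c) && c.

!c && e && a || !!!c && e && !a || (e || e && !d || c && !c) && c
= !c && e && a || !!!c && e && !a || (e || e && !d) && c   (complement / identity)
= !c && e && a || !c && e && !a || (e || e && !d) && c   (double negation)
= !c && e && a || !c && e && !a || e && c   (absorption)
= !c && e || e && c   (distribution)
= e   (distribution)

e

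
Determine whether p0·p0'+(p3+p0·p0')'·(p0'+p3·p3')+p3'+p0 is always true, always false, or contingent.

p0·p0'+(p3+p0·p0')'·(p0'+p3·p3')+p3'+p0
= p0·p0'+p3'·(p0'+p3·p3')+p3'+p0   (complement / identity)
= p0·p0'+p3'·p0'+p3'+p0   (complement / identity)
= p3'·p0'+p3'+p0   (complement / identity)
= p3'+p0   (absorption)
This depends on p0, p3, so it is not a constant.

contingent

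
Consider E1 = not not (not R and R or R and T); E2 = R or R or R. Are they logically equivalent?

E1: not not (not R and R or R and T)
    = not not (R and T)   (complement / identity)
    = R and T   (double negation)
E2: R or R or R
    = R or R   (idempotence)
    = R   (idempotence)
These differ: at R=1, T=0, E1 = 0 but E2 = 1.

No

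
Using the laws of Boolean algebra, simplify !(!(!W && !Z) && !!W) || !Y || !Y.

!(!(!W && !Z) && !!W) || !Y || !Y
= !W && !Z || !W || !Y || !Y
= !W && !Z || !W || !Y
= !W || !Y

!W || !Y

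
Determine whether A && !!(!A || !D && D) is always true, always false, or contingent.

always false

A && !!(!A || !D && D)
= A && !!!A   [complement / identity]
= A && !A   [double negation]
= false   [complement]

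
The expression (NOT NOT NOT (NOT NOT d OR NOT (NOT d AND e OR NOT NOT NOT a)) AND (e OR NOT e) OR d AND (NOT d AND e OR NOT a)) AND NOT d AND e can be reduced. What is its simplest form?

NOT d AND e

(NOT NOT NOT (NOT NOT d OR NOT (NOT d AND e OR NOT NOT NOT a)) AND (e OR NOT e) OR d AND (NOT d AND e OR NOT a)) AND NOT d AND e
= (NOT NOT NOT (NOT NOT d OR NOT (NOT d AND e OR NOT NOT NOT a)) OR d AND (NOT d AND e OR NOT a)) AND NOT d AND e
= (NOT NOT NOT (NOT NOT d OR NOT (NOT d AND e OR NOT a)) OR d AND (NOT d AND e OR NOT a)) AND NOT d AND e
= (NOT (NOT NOT d OR NOT (NOT d AND e OR NOT a)) OR d AND (NOT d AND e OR NOT a)) AND NOT d AND e
= (NOT d AND (NOT d AND e OR NOT a) OR d AND (NOT d AND e OR NOT a)) AND NOT d AND e
= (NOT d AND e OR NOT a) AND NOT d AND e
= NOT d AND e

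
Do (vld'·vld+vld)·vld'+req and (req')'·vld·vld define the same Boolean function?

No

E1: (vld'·vld+vld)·vld'+req
    = vld·vld'+req   (complement / identity)
    = req   (complement / identity)
E2: (req')'·vld·vld
    = (req')'·vld   (idempotence)
    = req·vld   (double negation)
These differ: at req=1, vld=0, E1 = 1 but E2 = 0.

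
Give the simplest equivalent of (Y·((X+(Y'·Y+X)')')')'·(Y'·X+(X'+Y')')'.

(Y·((X+(Y'·Y+X)')')')'·(Y'·X+(X'+Y')')'
= (Y·(X+(Y'·Y+X)'))'·(Y'·X+(X'+Y')')'   [double negation]
= (Y·(X+X'))'·(Y'·X+(X'+Y')')'   [complement / identity]
= (Y·(X+X'))'·(Y'·X+X·Y)'   [De Morgan]
= Y'·(Y'·X+X·Y)'   [complement / identity]
= Y'·X'   [distribution]

Y'·X'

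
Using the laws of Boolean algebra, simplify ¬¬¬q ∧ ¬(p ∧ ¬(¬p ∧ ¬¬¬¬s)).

¬q ∧ ¬p

¬¬¬q ∧ ¬(p ∧ ¬(¬p ∧ ¬¬¬¬s))
= ¬¬¬q ∧ ¬(p ∧ ¬(¬p ∧ ¬¬s))
= ¬¬¬q ∧ ¬(p ∧ (p ∨ ¬s))
= ¬q ∧ ¬(p ∧ (p ∨ ¬s))
= ¬q ∧ ¬p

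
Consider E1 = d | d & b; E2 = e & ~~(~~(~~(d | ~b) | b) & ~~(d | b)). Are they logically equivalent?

E1: d | d & b
    = d   — absorption
E2: e & ~~(~~(~~(d | ~b) | b) & ~~(d | b))
    = e & ~(~(~~(d | ~b) | b) | ~(d | b))   — De Morgan
    = e & (~~(d | ~b) | b) & (d | b)   — De Morgan
    = e & (b | ~~(d | ~b) & d)   — distribution
    = e & (b | (d | ~b) & d)   — double negation
    = e & (b | d)   — absorption
These differ: at b=1, d=0, e=1, E1 = 0 but E2 = 1.

No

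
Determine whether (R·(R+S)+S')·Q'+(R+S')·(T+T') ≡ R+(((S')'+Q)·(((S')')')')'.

E1: (R·(R+S)+S')·Q'+(R+S')·(T+T')
    = (R+S')·Q'+(R+S')·(T+T')   [absorption]
    = (R+S')·Q'+R+S'   [complement / identity]
    = R+S'   [absorption]
E2: R+(((S')'+Q)·(((S')')')')'
    = R+(((S')'+Q)·(S')')'   [double negation]
    = R+((S')')'   [absorption]
    = R+S'   [double negation]
Both reduce to R+S', so they are equivalent.

Yes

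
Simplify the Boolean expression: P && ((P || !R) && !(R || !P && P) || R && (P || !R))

P

P && ((P || !R) && !(R || !P && P) || R && (P || !R))
= P && ((P || !R) && !R || R && (P || !R))   [complement / identity]
= P && (P || !R)   [distribution]
= P   [absorption]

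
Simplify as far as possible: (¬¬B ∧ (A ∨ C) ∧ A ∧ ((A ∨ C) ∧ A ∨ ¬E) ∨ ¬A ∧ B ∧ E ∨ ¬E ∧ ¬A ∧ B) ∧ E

(¬¬B ∧ (A ∨ C) ∧ A ∧ ((A ∨ C) ∧ A ∨ ¬E) ∨ ¬A ∧ B ∧ E ∨ ¬E ∧ ¬A ∧ B) ∧ E
= (¬¬B ∧ (A ∨ C) ∧ A ∧ ((A ∨ C) ∧ A ∨ ¬E) ∨ ¬A ∧ B) ∧ E   (distribution)
= (¬¬B ∧ (A ∨ C) ∧ A ∨ ¬A ∧ B) ∧ E   (absorption)
= (¬¬B ∧ A ∨ ¬A ∧ B) ∧ E   (absorption)
= (B ∧ A ∨ ¬A ∧ B) ∧ E   (double negation)
= B ∧ E   (distribution)

B ∧ E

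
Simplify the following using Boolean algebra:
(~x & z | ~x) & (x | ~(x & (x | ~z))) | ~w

(~x & z | ~x) & (x | ~(x & (x | ~z))) | ~w
= ~x & (x | ~(x & (x | ~z))) | ~w   [absorption]
= ~x & (x | ~x) | ~w   [absorption]
= ~x | ~w   [complement / identity]

~x | ~w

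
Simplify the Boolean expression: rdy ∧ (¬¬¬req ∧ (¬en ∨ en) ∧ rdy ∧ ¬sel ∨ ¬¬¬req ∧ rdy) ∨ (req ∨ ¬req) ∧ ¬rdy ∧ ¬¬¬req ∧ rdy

¬req ∧ rdy

rdy ∧ (¬¬¬req ∧ (¬en ∨ en) ∧ rdy ∧ ¬sel ∨ ¬¬¬req ∧ rdy) ∨ (req ∨ ¬req) ∧ ¬rdy ∧ ¬¬¬req ∧ rdy
= rdy ∧ (¬¬¬req ∧ rdy ∧ ¬sel ∨ ¬¬¬req ∧ rdy) ∨ (req ∨ ¬req) ∧ ¬rdy ∧ ¬¬¬req ∧ rdy
= rdy ∧ ¬¬¬req ∧ rdy ∨ (req ∨ ¬req) ∧ ¬rdy ∧ ¬¬¬req ∧ rdy
= rdy ∧ ¬¬¬req ∧ rdy ∨ ¬rdy ∧ ¬¬¬req ∧ rdy
= rdy ∧ ¬req ∧ rdy ∨ ¬rdy ∧ ¬¬¬req ∧ rdy
= rdy ∧ ¬req ∧ rdy ∨ ¬rdy ∧ ¬req ∧ rdy
= ¬req ∧ rdy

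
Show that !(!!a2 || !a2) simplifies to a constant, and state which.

false

!(!!a2 || !a2)
= !a2 && a2   — De Morgan
= false   — complement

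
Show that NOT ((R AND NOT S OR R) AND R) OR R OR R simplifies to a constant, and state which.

TRUE

NOT ((R AND NOT S OR R) AND R) OR R OR R
= NOT (R AND R) OR R OR R   (absorption)
= NOT R OR R OR R   (idempotence)
= NOT R OR R   (idempotence)
= TRUE   (complement)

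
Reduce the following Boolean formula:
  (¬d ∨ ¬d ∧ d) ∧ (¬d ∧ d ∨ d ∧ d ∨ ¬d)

¬d

(¬d ∨ ¬d ∧ d) ∧ (¬d ∧ d ∨ d ∧ d ∨ ¬d)
= ¬d ∧ (¬d ∧ d ∨ d ∧ d ∨ ¬d)   (complement / identity)
= ¬d ∧ (d ∨ ¬d)   (distribution)
= ¬d   (complement / identity)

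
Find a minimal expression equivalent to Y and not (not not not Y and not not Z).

Y

Y and not (not not not Y and not not Z)
= Y and not (not Y and not not Z)   (double negation)
= Y and (Y or not Z)   (De Morgan)
= Y   (absorption)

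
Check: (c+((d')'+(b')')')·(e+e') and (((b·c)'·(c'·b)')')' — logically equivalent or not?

No

E1: (c+((d')'+(b')')')·(e+e')
    = (c+d'·b')·(e+e')   (De Morgan)
    = c+d'·b'   (complement / identity)
E2: (((b·c)'·(c'·b)')')'
    = (b·c+c'·b)'   (De Morgan)
    = b'   (distribution)
These differ: at b=0, c=0, d=1, e=0, E1 = 0 but E2 = 1.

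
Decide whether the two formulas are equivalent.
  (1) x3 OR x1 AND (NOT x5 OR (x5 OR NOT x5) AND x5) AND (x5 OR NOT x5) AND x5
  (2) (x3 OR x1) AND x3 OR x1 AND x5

Yes

E1: x3 OR x1 AND (NOT x5 OR (x5 OR NOT x5) AND x5) AND (x5 OR NOT x5) AND x5
    = x3 OR x1 AND (NOT x5 OR (x5 OR NOT x5) AND x5) AND x5
    = x3 OR x1 AND (NOT x5 OR x5) AND x5
    = x3 OR x1 AND x5
E2: (x3 OR x1) AND x3 OR x1 AND x5
    = x3 OR x1 AND x5
Both reduce to x3 OR x1 AND x5, so they are equivalent.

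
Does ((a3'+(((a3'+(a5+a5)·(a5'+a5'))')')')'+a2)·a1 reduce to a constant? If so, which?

((a3'+(((a3'+(a5+a5)·(a5'+a5'))')')')'+a2)·a1
= ((a3'+(a3'+(a5+a5)·(a5'+a5'))')'+a2)·a1   — double negation
= ((a3'+(a3'+a5·(a5'+a5'))')'+a2)·a1   — idempotence
= (a3·(a3'+a5·(a5'+a5'))+a2)·a1   — De Morgan
= (a3·(a3'+a5·a5')+a2)·a1   — idempotence
= (a3·a3'+a2)·a1   — complement / identity
= a2·a1   — complement / identity
This depends on a1, a2, so it is not a constant.

no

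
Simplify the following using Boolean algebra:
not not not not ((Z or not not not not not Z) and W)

W

not not not not ((Z or not not not not not Z) and W)
= not not not not ((Z or not not not Z) and W)
= not not ((Z or not not not Z) and W)
= not not ((Z or not Z) and W)
= not not W
= W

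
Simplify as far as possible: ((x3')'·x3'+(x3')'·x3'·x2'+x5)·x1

x5·x1

((x3')'·x3'+(x3')'·x3'·x2'+x5)·x1
= ((x3')'·x3'+x5)·x1
= (x3·x3'+x5)·x1
= x5·x1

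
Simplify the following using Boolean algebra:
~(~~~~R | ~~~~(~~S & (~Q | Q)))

~(~~~~R | ~~~~(~~S & (~Q | Q)))
= ~(~~~~R | ~~~~(S & (~Q | Q)))   — double negation
= ~(~~~~R | ~~(S & (~Q | Q)))   — double negation
= ~(~~R | ~~(S & (~Q | Q)))   — double negation
= ~(~~R | ~~S)   — complement / identity
= ~R & ~S   — De Morgan

~R & ~S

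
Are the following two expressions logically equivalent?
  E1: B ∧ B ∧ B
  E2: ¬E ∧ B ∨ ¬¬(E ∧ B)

Yes

E1: B ∧ B ∧ B
    = B ∧ B
    = B
E2: ¬E ∧ B ∨ ¬¬(E ∧ B)
    = ¬E ∧ B ∨ E ∧ B
    = B
Both reduce to B, so they are equivalent.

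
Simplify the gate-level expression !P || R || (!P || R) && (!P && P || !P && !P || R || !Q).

!P || R

!P || R || (!P || R) && (!P && P || !P && !P || R || !Q)
= !P || R || (!P || R) && (!P || R || !Q)   — distribution
= !P || R || !P || R   — absorption
= !P || R   — idempotence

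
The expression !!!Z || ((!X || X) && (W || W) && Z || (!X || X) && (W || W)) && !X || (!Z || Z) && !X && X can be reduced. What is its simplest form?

!!!Z || ((!X || X) && (W || W) && Z || (!X || X) && (W || W)) && !X || (!Z || Z) && !X && X
= !!!Z || ((!X || X) && (W || W) && Z || (!X || X) && (W || W)) && !X || !X && X   — complement / identity
= !Z || ((!X || X) && (W || W) && Z || (!X || X) && (W || W)) && !X || !X && X   — double negation
= !Z || ((!X || X) && (W || W) && Z || (!X || X) && (W || W)) && !X   — complement / identity
= !Z || (!X || X) && (W || W) && !X   — absorption
= !Z || (!X || X) && W && !X   — idempotence
= !Z || W && !X   — complement / identity

!Z || W && !X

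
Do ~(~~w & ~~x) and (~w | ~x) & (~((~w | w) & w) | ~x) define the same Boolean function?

E1: ~(~~w & ~~x)
    = ~w | ~x   (De Morgan)
E2: (~w | ~x) & (~((~w | w) & w) | ~x)
    = (~w | ~x) & (~w | ~x)   (complement / identity)
    = ~w | ~x   (idempotence)
Both reduce to ~w | ~x, so they are equivalent.

Yes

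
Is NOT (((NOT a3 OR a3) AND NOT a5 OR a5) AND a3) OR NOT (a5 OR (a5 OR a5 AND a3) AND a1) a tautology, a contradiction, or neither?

NOT (((NOT a3 OR a3) AND NOT a5 OR a5) AND a3) OR NOT (a5 OR (a5 OR a5 AND a3) AND a1)
= NOT ((NOT a5 OR a5) AND a3) OR NOT (a5 OR (a5 OR a5 AND a3) AND a1)   — complement / identity
= NOT ((NOT a5 OR a5) AND a3) OR NOT (a5 OR a5 AND a1)   — absorption
= NOT ((NOT a5 OR a5) AND a3) OR NOT a5   — absorption
= NOT a3 OR NOT a5   — complement / identity
This depends on a3, a5, so it is not a constant.

neither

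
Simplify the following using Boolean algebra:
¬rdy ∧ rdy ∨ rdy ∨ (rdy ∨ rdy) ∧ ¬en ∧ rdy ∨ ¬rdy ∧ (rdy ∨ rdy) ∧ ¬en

¬rdy ∧ rdy ∨ rdy ∨ (rdy ∨ rdy) ∧ ¬en ∧ rdy ∨ ¬rdy ∧ (rdy ∨ rdy) ∧ ¬en
= ¬rdy ∧ rdy ∨ rdy ∨ (rdy ∨ rdy) ∧ ¬en
= ¬rdy ∧ rdy ∨ rdy ∨ rdy ∧ ¬en
= ¬rdy ∧ rdy ∨ rdy
= rdy

rdy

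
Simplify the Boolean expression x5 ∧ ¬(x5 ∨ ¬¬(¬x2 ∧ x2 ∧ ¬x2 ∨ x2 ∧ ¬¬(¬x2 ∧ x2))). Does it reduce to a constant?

False

x5 ∧ ¬(x5 ∨ ¬¬(¬x2 ∧ x2 ∧ ¬x2 ∨ x2 ∧ ¬¬(¬x2 ∧ x2)))
= x5 ∧ ¬(x5 ∨ ¬¬(¬x2 ∧ x2 ∧ ¬x2 ∨ x2 ∧ ¬x2 ∧ x2))   — double negation
= x5 ∧ ¬(x5 ∨ ¬x2 ∧ x2 ∧ ¬x2 ∨ x2 ∧ ¬x2 ∧ x2)   — double negation
= x5 ∧ ¬(x5 ∨ ¬x2 ∧ x2)   — distribution
= x5 ∧ ¬x5   — complement / identity
= False   — complement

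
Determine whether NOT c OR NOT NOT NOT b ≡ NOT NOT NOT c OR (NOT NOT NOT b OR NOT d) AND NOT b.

E1: NOT c OR NOT NOT NOT b
    = NOT c OR NOT b   [double negation]
E2: NOT NOT NOT c OR (NOT NOT NOT b OR NOT d) AND NOT b
    = NOT NOT NOT c OR (NOT b OR NOT d) AND NOT b   [double negation]
    = NOT NOT NOT c OR NOT b   [absorption]
    = NOT c OR NOT b   [double negation]
Both reduce to NOT c OR NOT b, so they are equivalent.

Yes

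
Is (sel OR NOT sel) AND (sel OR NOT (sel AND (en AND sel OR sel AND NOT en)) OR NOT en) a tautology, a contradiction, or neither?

tautology

(sel OR NOT sel) AND (sel OR NOT (sel AND (en AND sel OR sel AND NOT en)) OR NOT en)
= (sel OR NOT sel) AND (sel OR NOT (sel AND sel) OR NOT en)   [distribution]
= (sel OR NOT sel) AND (sel OR NOT sel OR NOT en)   [idempotence]
= sel OR NOT sel   [absorption]
= TRUE   [complement]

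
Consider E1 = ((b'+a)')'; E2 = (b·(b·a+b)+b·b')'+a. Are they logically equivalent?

E1: ((b'+a)')'
    = b'+a   — double negation
E2: (b·(b·a+b)+b·b')'+a
    = (b·b+b·b')'+a   — absorption
    = b'+a   — distribution
Both reduce to b'+a, so they are equivalent.

Yes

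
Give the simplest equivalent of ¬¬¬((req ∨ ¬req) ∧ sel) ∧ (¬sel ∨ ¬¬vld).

¬sel

¬¬¬((req ∨ ¬req) ∧ sel) ∧ (¬sel ∨ ¬¬vld)
= ¬¬¬((req ∨ ¬req) ∧ sel) ∧ (¬sel ∨ vld)   [double negation]
= ¬¬¬sel ∧ (¬sel ∨ vld)   [complement / identity]
= ¬sel ∧ (¬sel ∨ vld)   [double negation]
= ¬sel   [absorption]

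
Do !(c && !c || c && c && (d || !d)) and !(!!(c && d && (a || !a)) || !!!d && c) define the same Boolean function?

E1: !(c && !c || c && c && (d || !d))
    = !(c && !c || c && c)   (complement / identity)
    = !c   (distribution)
E2: !(!!(c && d && (a || !a)) || !!!d && c)
    = !(!!(c && d) || !!!d && c)   (complement / identity)
    = !(c && d || !!!d && c)   (double negation)
    = !(c && d || !d && c)   (double negation)
    = !c   (distribution)
Both reduce to !c, so they are equivalent.

Yes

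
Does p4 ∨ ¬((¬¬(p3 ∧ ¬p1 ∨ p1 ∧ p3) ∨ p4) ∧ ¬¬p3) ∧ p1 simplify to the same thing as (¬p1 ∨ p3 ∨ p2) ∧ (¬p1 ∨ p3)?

E1: p4 ∨ ¬((¬¬(p3 ∧ ¬p1 ∨ p1 ∧ p3) ∨ p4) ∧ ¬¬p3) ∧ p1
    = p4 ∨ ¬((¬¬p3 ∨ p4) ∧ ¬¬p3) ∧ p1   [distribution]
    = p4 ∨ ¬¬¬p3 ∧ p1   [absorption]
    = p4 ∨ ¬p3 ∧ p1   [double negation]
E2: (¬p1 ∨ p3 ∨ p2) ∧ (¬p1 ∨ p3)
    = ¬p1 ∨ p3   [absorption]
These differ: at p1=0, p2=0, p3=0, p4=0, E1 = 0 but E2 = 1.

No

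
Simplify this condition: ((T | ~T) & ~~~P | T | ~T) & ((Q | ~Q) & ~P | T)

~P | T

((T | ~T) & ~~~P | T | ~T) & ((Q | ~Q) & ~P | T)
= ((T | ~T) & ~P | T | ~T) & ((Q | ~Q) & ~P | T)   [double negation]
= ((T | ~T) & ~P | T | ~T) & (~P | T)   [complement / identity]
= (T | ~T) & (~P | T)   [absorption]
= ~P | T   [complement / identity]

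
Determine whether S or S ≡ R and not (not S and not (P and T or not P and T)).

E1: S or S
    = S   [idempotence]
E2: R and not (not S and not (P and T or not P and T))
    = R and (S or P and T or not P and T)   [De Morgan]
    = R and (S or T)   [distribution]
These differ: at P=0, R=0, S=1, T=1, E1 = 1 but E2 = 0.

No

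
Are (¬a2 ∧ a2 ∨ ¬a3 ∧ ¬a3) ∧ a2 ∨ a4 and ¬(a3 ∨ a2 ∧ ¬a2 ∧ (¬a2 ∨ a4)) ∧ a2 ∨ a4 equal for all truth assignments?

Yes

E1: (¬a2 ∧ a2 ∨ ¬a3 ∧ ¬a3) ∧ a2 ∨ a4
    = ¬a3 ∧ ¬a3 ∧ a2 ∨ a4   — complement / identity
    = ¬a3 ∧ a2 ∨ a4   — idempotence
E2: ¬(a3 ∨ a2 ∧ ¬a2 ∧ (¬a2 ∨ a4)) ∧ a2 ∨ a4
    = ¬(a3 ∨ a2 ∧ ¬a2) ∧ a2 ∨ a4   — absorption
    = ¬a3 ∧ a2 ∨ a4   — complement / identity
Both reduce to ¬a3 ∧ a2 ∨ a4, so they are equivalent.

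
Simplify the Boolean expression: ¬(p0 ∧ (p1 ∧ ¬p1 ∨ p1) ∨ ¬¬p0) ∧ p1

¬p0 ∧ p1

¬(p0 ∧ (p1 ∧ ¬p1 ∨ p1) ∨ ¬¬p0) ∧ p1
= ¬(p0 ∧ p1 ∨ ¬¬p0) ∧ p1   — complement / identity
= ¬(p0 ∧ p1 ∨ p0) ∧ p1   — double negation
= ¬p0 ∧ p1   — absorption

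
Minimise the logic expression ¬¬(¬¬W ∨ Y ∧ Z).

¬¬(¬¬W ∨ Y ∧ Z)
= ¬¬(W ∨ Y ∧ Z)
= W ∨ Y ∧ Z

W ∨ Y ∧ Z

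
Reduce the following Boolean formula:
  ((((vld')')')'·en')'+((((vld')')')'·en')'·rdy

vld'+en

((((vld')')')'·en')'+((((vld')')')'·en')'·rdy
= ((((vld')')')'·en')'   — absorption
= ((vld')'·en')'   — double negation
= vld'+en   — De Morgan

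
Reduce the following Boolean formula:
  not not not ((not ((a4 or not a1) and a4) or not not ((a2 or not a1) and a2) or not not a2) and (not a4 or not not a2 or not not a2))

not not not ((not ((a4 or not a1) and a4) or not not ((a2 or not a1) and a2) or not not a2) and (not a4 or not not a2 or not not a2))
= not not not ((not a4 or not not ((a2 or not a1) and a2) or not not a2) and (not a4 or not not a2 or not not a2))   (absorption)
= not not not ((not a4 or not not a2 or not not a2) and (not a4 or not not a2 or not not a2))   (absorption)
= not not not (not a4 or not not a2 or not not a2)   (idempotence)
= not not not (not a4 or not not a2)   (idempotence)
= not not (a4 and not a2)   (De Morgan)
= a4 and not a2   (double negation)

a4 and not a2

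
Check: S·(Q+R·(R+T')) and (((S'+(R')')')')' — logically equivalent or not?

E1: S·(Q+R·(R+T'))
    = S·(Q+R)
E2: (((S'+(R')')')')'
    = ((S·R')')'
    = S·R'
These differ: at Q=1, R=1, S=1, T=0, E1 = 1 but E2 = 0.

No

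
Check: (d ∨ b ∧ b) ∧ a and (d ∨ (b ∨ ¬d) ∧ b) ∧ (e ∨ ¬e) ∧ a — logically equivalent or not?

Yes

E1: (d ∨ b ∧ b) ∧ a
    = (d ∨ b) ∧ a
E2: (d ∨ (b ∨ ¬d) ∧ b) ∧ (e ∨ ¬e) ∧ a
    = (d ∨ b) ∧ (e ∨ ¬e) ∧ a
    = (d ∨ b) ∧ a
Both reduce to (d ∨ b) ∧ a, so they are equivalent.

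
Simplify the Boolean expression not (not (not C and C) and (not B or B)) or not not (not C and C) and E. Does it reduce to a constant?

False

not (not (not C and C) and (not B or B)) or not not (not C and C) and E
= not not (not C and C) or not not (not C and C) and E   (complement / identity)
= not not (not C and C)   (absorption)
= not C and C   (double negation)
= False   (complement)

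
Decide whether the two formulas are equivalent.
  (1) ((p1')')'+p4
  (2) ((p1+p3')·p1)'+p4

Yes

E1: ((p1')')'+p4
    = p1'+p4   — double negation
E2: ((p1+p3')·p1)'+p4
    = p1'+p4   — absorption
Both reduce to p1'+p4, so they are equivalent.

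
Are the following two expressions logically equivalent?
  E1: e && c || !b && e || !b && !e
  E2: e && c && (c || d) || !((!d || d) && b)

Yes

E1: e && c || !b && e || !b && !e
    = e && c || !b   (distribution)
E2: e && c && (c || d) || !((!d || d) && b)
    = e && c || !((!d || d) && b)   (absorption)
    = e && c || !b   (complement / identity)
Both reduce to e && c || !b, so they are equivalent.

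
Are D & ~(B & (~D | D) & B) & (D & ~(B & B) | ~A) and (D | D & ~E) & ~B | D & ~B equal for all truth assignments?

E1: D & ~(B & (~D | D) & B) & (D & ~(B & B) | ~A)
    = D & ~(B & B) & (D & ~(B & B) | ~A)   — complement / identity
    = D & ~(B & B)   — absorption
    = D & ~B   — idempotence
E2: (D | D & ~E) & ~B | D & ~B
    = D & ~B | D & ~B   — absorption
    = D & ~B   — idempotence
Both reduce to D & ~B, so they are equivalent.

Yes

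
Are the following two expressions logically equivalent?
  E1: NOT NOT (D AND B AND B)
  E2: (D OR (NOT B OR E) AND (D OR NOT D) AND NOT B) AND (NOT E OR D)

E1: NOT NOT (D AND B AND B)
    = D AND B AND B
    = D AND B
E2: (D OR (NOT B OR E) AND (D OR NOT D) AND NOT B) AND (NOT E OR D)
    = (NOT B OR E) AND (D OR NOT D) AND NOT B AND NOT E OR D
    = (NOT B OR E) AND NOT B AND NOT E OR D
    = NOT B AND NOT E OR D
These differ: at B=0, D=0, E=0, E1 = 0 but E2 = 1.

No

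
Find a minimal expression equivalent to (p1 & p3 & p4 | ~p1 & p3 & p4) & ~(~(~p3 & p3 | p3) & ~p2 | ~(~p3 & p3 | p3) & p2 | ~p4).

p3 & p4

(p1 & p3 & p4 | ~p1 & p3 & p4) & ~(~(~p3 & p3 | p3) & ~p2 | ~(~p3 & p3 | p3) & p2 | ~p4)
= (p1 & p3 & p4 | ~p1 & p3 & p4) & ~(~(~p3 & p3 | p3) | ~p4)
= p3 & p4 & ~(~(~p3 & p3 | p3) | ~p4)
= p3 & p4 & ~(~p3 | ~p4)
= p3 & p4 & p3 & p4
= p3 & p4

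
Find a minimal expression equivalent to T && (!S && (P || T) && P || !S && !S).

T && (!S && (P || T) && P || !S && !S)
= T && (!S && (P || T) && P || !S)
= T && (!S && P || !S)
= T && !S

T && !S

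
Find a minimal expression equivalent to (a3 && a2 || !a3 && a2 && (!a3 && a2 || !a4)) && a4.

(a3 && a2 || !a3 && a2 && (!a3 && a2 || !a4)) && a4
= (a3 && a2 || !a3 && a2) && a4   — absorption
= a2 && a4   — distribution

a2 && a4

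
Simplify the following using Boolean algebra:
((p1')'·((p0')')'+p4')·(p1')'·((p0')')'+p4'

p1·p0'+p4'

((p1')'·((p0')')'+p4')·(p1')'·((p0')')'+p4'
= (p1')'·((p0')')'+p4'   (absorption)
= p1·((p0')')'+p4'   (double negation)
= p1·p0'+p4'   (double negation)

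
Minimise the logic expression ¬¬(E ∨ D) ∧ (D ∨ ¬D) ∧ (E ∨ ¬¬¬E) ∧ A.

(E ∨ D) ∧ A

¬¬(E ∨ D) ∧ (D ∨ ¬D) ∧ (E ∨ ¬¬¬E) ∧ A
= ¬¬(E ∨ D) ∧ (E ∨ ¬¬¬E) ∧ A   — complement / identity
= ¬¬(E ∨ D) ∧ (E ∨ ¬E) ∧ A   — double negation
= ¬¬(E ∨ D) ∧ A   — complement / identity
= (E ∨ D) ∧ A   — double negation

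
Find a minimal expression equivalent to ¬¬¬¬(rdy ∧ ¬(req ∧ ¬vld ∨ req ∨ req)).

rdy ∧ ¬req

¬¬¬¬(rdy ∧ ¬(req ∧ ¬vld ∨ req ∨ req))
= ¬¬¬¬(rdy ∧ ¬(req ∧ ¬vld ∨ req))   [idempotence]
= ¬¬(rdy ∧ ¬(req ∧ ¬vld ∨ req))   [double negation]
= rdy ∧ ¬(req ∧ ¬vld ∨ req)   [double negation]
= rdy ∧ ¬req   [absorption]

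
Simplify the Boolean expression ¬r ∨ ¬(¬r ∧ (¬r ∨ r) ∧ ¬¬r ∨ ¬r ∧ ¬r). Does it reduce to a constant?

True

¬r ∨ ¬(¬r ∧ (¬r ∨ r) ∧ ¬¬r ∨ ¬r ∧ ¬r)
= ¬r ∨ ¬(¬r ∧ ¬¬r ∨ ¬r ∧ ¬r)   [complement / identity]
= ¬r ∨ ¬(¬r ∧ r ∨ ¬r ∧ ¬r)   [double negation]
= ¬r ∨ ¬¬r   [distribution]
= ¬r ∨ r   [double negation]
= True   [complement]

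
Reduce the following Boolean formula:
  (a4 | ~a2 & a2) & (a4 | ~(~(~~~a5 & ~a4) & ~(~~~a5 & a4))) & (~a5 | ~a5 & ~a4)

(a4 | ~a2 & a2) & (a4 | ~(~(~~~a5 & ~a4) & ~(~~~a5 & a4))) & (~a5 | ~a5 & ~a4)
= (a4 | ~a2 & a2) & (a4 | ~~~a5 & ~a4 | ~~~a5 & a4) & (~a5 | ~a5 & ~a4)   [De Morgan]
= (a4 | ~a2 & a2) & (a4 | ~~~a5) & (~a5 | ~a5 & ~a4)   [distribution]
= a4 & (a4 | ~~~a5) & (~a5 | ~a5 & ~a4)   [complement / identity]
= a4 & (a4 | ~~~a5) & ~a5   [absorption]
= a4 & (a4 | ~a5) & ~a5   [double negation]
= a4 & ~a5   [absorption]

a4 & ~a5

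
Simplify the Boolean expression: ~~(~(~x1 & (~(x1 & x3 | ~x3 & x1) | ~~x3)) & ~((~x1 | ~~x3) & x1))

x1 & ~x3

~~(~(~x1 & (~(x1 & x3 | ~x3 & x1) | ~~x3)) & ~((~x1 | ~~x3) & x1))
= ~(~x1 & (~(x1 & x3 | ~x3 & x1) | ~~x3) | (~x1 | ~~x3) & x1)   — De Morgan
= ~(~x1 & (~x1 | ~~x3) | (~x1 | ~~x3) & x1)   — distribution
= ~(~x1 | ~~x3)   — distribution
= x1 & ~x3   — De Morgan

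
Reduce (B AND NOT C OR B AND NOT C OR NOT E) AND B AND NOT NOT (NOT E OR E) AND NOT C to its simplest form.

(B AND NOT C OR B AND NOT C OR NOT E) AND B AND NOT NOT (NOT E OR E) AND NOT C
= (B AND NOT C OR B AND NOT C OR NOT E) AND B AND (NOT E OR E) AND NOT C   (double negation)
= (B AND NOT C OR NOT E) AND B AND (NOT E OR E) AND NOT C   (idempotence)
= (B AND NOT C OR NOT E) AND B AND NOT C   (complement / identity)
= B AND NOT C   (absorption)

B AND NOT C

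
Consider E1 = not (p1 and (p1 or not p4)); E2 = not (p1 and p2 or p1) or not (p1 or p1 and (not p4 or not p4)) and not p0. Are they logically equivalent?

E1: not (p1 and (p1 or not p4))
    = not p1   — absorption
E2: not (p1 and p2 or p1) or not (p1 or p1 and (not p4 or not p4)) and not p0
    = not p1 or not (p1 or p1 and (not p4 or not p4)) and not p0   — absorption
    = not p1 or not (p1 or p1 and not p4) and not p0   — idempotence
    = not p1 or not p1 and not p0   — absorption
    = not p1   — absorption
Both reduce to not p1, so they are equivalent.

Yes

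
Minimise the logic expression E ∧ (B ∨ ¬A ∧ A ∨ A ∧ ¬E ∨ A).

E ∧ (B ∨ A)

E ∧ (B ∨ ¬A ∧ A ∨ A ∧ ¬E ∨ A)
= E ∧ (B ∨ A ∧ ¬E ∨ A)
= E ∧ (B ∨ A)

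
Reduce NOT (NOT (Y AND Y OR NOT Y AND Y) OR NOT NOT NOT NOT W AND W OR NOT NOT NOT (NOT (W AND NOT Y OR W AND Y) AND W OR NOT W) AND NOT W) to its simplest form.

Y AND NOT W

NOT (NOT (Y AND Y OR NOT Y AND Y) OR NOT NOT NOT NOT W AND W OR NOT NOT NOT (NOT (W AND NOT Y OR W AND Y) AND W OR NOT W) AND NOT W)
= NOT (NOT (Y AND Y OR NOT Y AND Y) OR NOT NOT NOT NOT W AND W OR NOT NOT NOT (NOT W AND W OR NOT W) AND NOT W)
= NOT (NOT (Y AND Y OR NOT Y AND Y) OR NOT NOT NOT NOT W AND W OR NOT NOT NOT NOT W AND NOT W)
= NOT (NOT Y OR NOT NOT NOT NOT W AND W OR NOT NOT NOT NOT W AND NOT W)
= NOT (NOT Y OR NOT NOT NOT NOT W)
= Y AND NOT NOT NOT W
= Y AND NOT W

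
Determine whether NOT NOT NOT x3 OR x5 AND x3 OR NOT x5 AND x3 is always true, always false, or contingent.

always true

NOT NOT NOT x3 OR x5 AND x3 OR NOT x5 AND x3
= NOT NOT NOT x3 OR x3   — distribution
= NOT x3 OR x3   — double negation
= TRUE   — complement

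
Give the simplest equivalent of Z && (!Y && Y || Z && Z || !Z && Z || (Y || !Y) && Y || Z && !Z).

Z

Z && (!Y && Y || Z && Z || !Z && Z || (Y || !Y) && Y || Z && !Z)
= Z && (!Y && Y || Z && Z || !Z && Z || Y || Z && !Z)   (complement / identity)
= Z && (!Y && Y || Z && Z || !Z && Z || Y)   (complement / identity)
= Z && (Z && Z || !Z && Z || Y)   (complement / identity)
= Z && (Z || Y)   (distribution)
= Z   (absorption)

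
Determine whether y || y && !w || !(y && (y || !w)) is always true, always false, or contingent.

y || y && !w || !(y && (y || !w))
= y || !(y && (y || !w))
= y || !y
= true

always true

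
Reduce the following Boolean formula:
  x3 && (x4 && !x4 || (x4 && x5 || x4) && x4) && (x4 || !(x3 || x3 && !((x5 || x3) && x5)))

x3 && x4

x3 && (x4 && !x4 || (x4 && x5 || x4) && x4) && (x4 || !(x3 || x3 && !((x5 || x3) && x5)))
= x3 && (x4 && !x4 || x4 && x4) && (x4 || !(x3 || x3 && !((x5 || x3) && x5)))   (absorption)
= x3 && (x4 && !x4 || x4 && x4) && (x4 || !(x3 || x3 && !x5))   (absorption)
= x3 && (x4 && !x4 || x4 && x4) && (x4 || !x3)   (absorption)
= x3 && x4 && (x4 || !x3)   (distribution)
= x3 && x4   (absorption)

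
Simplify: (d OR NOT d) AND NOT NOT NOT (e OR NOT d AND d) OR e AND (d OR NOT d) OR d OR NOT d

TRUE

(d OR NOT d) AND NOT NOT NOT (e OR NOT d AND d) OR e AND (d OR NOT d) OR d OR NOT d
= (d OR NOT d) AND NOT (e OR NOT d AND d) OR e AND (d OR NOT d) OR d OR NOT d   — double negation
= (d OR NOT d) AND NOT e OR e AND (d OR NOT d) OR d OR NOT d   — complement / identity
= d OR NOT d OR d OR NOT d   — distribution
= d OR NOT d   — idempotence
= TRUE   — complement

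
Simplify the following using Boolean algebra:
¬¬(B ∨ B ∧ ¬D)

B

¬¬(B ∨ B ∧ ¬D)
= ¬¬B   [absorption]
= B   [double negation]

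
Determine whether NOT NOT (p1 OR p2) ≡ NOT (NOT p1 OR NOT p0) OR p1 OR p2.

E1: NOT NOT (p1 OR p2)
    = p1 OR p2   — double negation
E2: NOT (NOT p1 OR NOT p0) OR p1 OR p2
    = p1 AND p0 OR p1 OR p2   — De Morgan
    = p1 OR p2   — absorption
Both reduce to p1 OR p2, so they are equivalent.

Yes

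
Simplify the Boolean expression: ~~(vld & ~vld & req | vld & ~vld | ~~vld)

~~(vld & ~vld & req | vld & ~vld | ~~vld)
= ~~(vld & ~vld | ~~vld)   — absorption
= vld & ~vld | ~~vld   — double negation
= ~~vld   — complement / identity
= vld   — double negation

vld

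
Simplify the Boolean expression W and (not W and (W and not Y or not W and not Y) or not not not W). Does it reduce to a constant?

W and (not W and (W and not Y or not W and not Y) or not not not W)
= W and (not W and not Y or not not not W)   (distribution)
= W and (not W and not Y or not W)   (double negation)
= W and not W   (absorption)
= False   (complement)

False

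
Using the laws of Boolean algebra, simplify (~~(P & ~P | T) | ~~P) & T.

(~~(P & ~P | T) | ~~P) & T
= (P & ~P | T | ~~P) & T
= (T | ~~P) & T
= (T | P) & T
= T

T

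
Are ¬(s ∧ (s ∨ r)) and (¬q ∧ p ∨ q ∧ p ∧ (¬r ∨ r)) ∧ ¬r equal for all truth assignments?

E1: ¬(s ∧ (s ∨ r))
    = ¬s   [absorption]
E2: (¬q ∧ p ∨ q ∧ p ∧ (¬r ∨ r)) ∧ ¬r
    = (¬q ∧ p ∨ q ∧ p) ∧ ¬r   [complement / identity]
    = p ∧ ¬r   [distribution]
These differ: at p=0, q=0, r=0, s=0, E1 = 1 but E2 = 0.

No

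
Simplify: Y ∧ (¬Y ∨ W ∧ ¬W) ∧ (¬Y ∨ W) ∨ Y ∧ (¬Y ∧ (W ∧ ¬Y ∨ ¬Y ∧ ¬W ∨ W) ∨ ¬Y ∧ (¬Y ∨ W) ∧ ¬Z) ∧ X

Y ∧ (¬Y ∨ W ∧ ¬W) ∧ (¬Y ∨ W) ∨ Y ∧ (¬Y ∧ (W ∧ ¬Y ∨ ¬Y ∧ ¬W ∨ W) ∨ ¬Y ∧ (¬Y ∨ W) ∧ ¬Z) ∧ X
= Y ∧ (¬Y ∨ W ∧ ¬W) ∧ (¬Y ∨ W) ∨ Y ∧ (¬Y ∧ (¬Y ∨ W) ∨ ¬Y ∧ (¬Y ∨ W) ∧ ¬Z) ∧ X   [distribution]
= Y ∧ (¬Y ∨ W ∧ ¬W) ∧ (¬Y ∨ W) ∨ Y ∧ ¬Y ∧ (¬Y ∨ W) ∧ X   [absorption]
= Y ∧ ¬Y ∧ (¬Y ∨ W) ∨ Y ∧ ¬Y ∧ (¬Y ∨ W) ∧ X   [complement / identity]
= Y ∧ ¬Y ∧ (¬Y ∨ W)   [absorption]
= Y ∧ ¬Y   [absorption]
= False   [complement]

False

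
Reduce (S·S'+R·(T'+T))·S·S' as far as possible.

0

(S·S'+R·(T'+T))·S·S'
= (S·S'+R)·S·S'
= S·S'
= 0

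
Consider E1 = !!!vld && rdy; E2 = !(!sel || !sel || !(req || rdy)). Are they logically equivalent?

No

E1: !!!vld && rdy
    = !vld && rdy
E2: !(!sel || !sel || !(req || rdy))
    = !(!sel || !(req || rdy))
    = sel && (req || rdy)
These differ: at rdy=1, req=1, sel=0, vld=0, E1 = 1 but E2 = 0.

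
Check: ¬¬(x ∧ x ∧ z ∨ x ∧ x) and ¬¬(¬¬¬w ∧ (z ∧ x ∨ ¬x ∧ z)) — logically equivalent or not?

E1: ¬¬(x ∧ x ∧ z ∨ x ∧ x)
    = x ∧ x ∧ z ∨ x ∧ x   (double negation)
    = x ∧ x   (absorption)
    = x   (idempotence)
E2: ¬¬(¬¬¬w ∧ (z ∧ x ∨ ¬x ∧ z))
    = ¬¬(¬w ∧ (z ∧ x ∨ ¬x ∧ z))   (double negation)
    = ¬¬(¬w ∧ z)   (distribution)
    = ¬w ∧ z   (double negation)
These differ: at w=1, x=1, z=1, E1 = 1 but E2 = 0.

No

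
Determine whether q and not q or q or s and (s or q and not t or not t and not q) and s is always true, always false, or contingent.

q and not q or q or s and (s or q and not t or not t and not q) and s
= q and not q or q or s and (s or (q or not q) and not t) and s   (distribution)
= q and not q or q or s and (s or not t) and s   (complement / identity)
= q or s and (s or not t) and s   (complement / identity)
= q or s and s   (absorption)
= q or s   (idempotence)
This depends on q, s, so it is not a constant.

contingent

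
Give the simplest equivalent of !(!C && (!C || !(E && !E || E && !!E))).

!(!C && (!C || !(E && !E || E && !!E)))
= !(!C && (!C || !(E && !E || E && E)))   [double negation]
= !(!C && (!C || !E))   [distribution]
= !!C   [absorption]
= C   [double negation]

C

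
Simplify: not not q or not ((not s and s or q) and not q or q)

not not q or not ((not s and s or q) and not q or q)
= q or not ((not s and s or q) and not q or q)   (double negation)
= q or not (q and not q or q)   (complement / identity)
= q or not q   (complement / identity)
= True   (complement)

True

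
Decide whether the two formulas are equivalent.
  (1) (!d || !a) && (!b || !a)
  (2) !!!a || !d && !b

Yes

E1: (!d || !a) && (!b || !a)
    = !a || !d && !b
E2: !!!a || !d && !b
    = !a || !d && !b
Both reduce to !a || !d && !b, so they are equivalent.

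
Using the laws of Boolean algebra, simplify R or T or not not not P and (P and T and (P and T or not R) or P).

R or T

R or T or not not not P and (P and T and (P and T or not R) or P)
= R or T or not not not P and (P and T or P)   — absorption
= R or T or not not not P and P   — absorption
= R or T or not P and P   — double negation
= R or T   — complement / identity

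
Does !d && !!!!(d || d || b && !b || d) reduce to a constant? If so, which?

yes, False

!d && !!!!(d || d || b && !b || d)
= !d && !!(d || d || b && !b || d)   (double negation)
= !d && !!(d || d || d)   (complement / identity)
= !d && (d || d || d)   (double negation)
= !d && (d || d)   (idempotence)
= !d && d   (idempotence)
= false   (complement)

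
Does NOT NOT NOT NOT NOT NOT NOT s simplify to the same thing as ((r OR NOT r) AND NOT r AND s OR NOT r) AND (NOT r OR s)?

No

E1: NOT NOT NOT NOT NOT NOT NOT s
    = NOT NOT NOT NOT NOT s   (double negation)
    = NOT NOT NOT s   (double negation)
    = NOT s   (double negation)
E2: ((r OR NOT r) AND NOT r AND s OR NOT r) AND (NOT r OR s)
    = (NOT r AND s OR NOT r) AND (NOT r OR s)   (complement / identity)
    = NOT r AND (NOT r OR s)   (absorption)
    = NOT r   (absorption)
These differ: at r=1, s=0, E1 = 1 but E2 = 0.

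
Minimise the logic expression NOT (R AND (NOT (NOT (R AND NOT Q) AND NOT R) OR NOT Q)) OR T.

NOT (R AND (NOT (NOT (R AND NOT Q) AND NOT R) OR NOT Q)) OR T
= NOT (R AND (R AND NOT Q OR R OR NOT Q)) OR T   — De Morgan
= NOT (R AND (R OR NOT Q)) OR T   — absorption
= NOT R OR T   — absorption

NOT R OR T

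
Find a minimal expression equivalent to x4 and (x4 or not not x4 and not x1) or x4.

x4

x4 and (x4 or not not x4 and not x1) or x4
= x4 and (x4 or x4 and not x1) or x4   [double negation]
= x4 and x4 or x4   [absorption]
= x4 or x4   [idempotence]
= x4   [idempotence]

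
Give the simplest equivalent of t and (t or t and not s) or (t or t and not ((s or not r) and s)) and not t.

t and (t or t and not s) or (t or t and not ((s or not r) and s)) and not t
= t and (t or t and not s) or (t or t and not s) and not t   — absorption
= t or t and not s   — distribution
= t   — absorption

t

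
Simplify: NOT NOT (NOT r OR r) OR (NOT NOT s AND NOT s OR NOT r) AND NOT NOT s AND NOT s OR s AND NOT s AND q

NOT NOT (NOT r OR r) OR (NOT NOT s AND NOT s OR NOT r) AND NOT NOT s AND NOT s OR s AND NOT s AND q
= NOT NOT (NOT r OR r) OR NOT NOT s AND NOT s OR s AND NOT s AND q   [absorption]
= NOT NOT (NOT r OR r) OR s AND NOT s OR s AND NOT s AND q   [double negation]
= NOT NOT (NOT r OR r) OR s AND NOT s   [absorption]
= NOT NOT (NOT r OR r)   [complement / identity]
= NOT r OR r   [double negation]
= TRUE   [complement]

TRUE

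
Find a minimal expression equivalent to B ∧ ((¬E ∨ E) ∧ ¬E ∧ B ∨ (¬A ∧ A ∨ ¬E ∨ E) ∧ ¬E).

B ∧ ¬E

B ∧ ((¬E ∨ E) ∧ ¬E ∧ B ∨ (¬A ∧ A ∨ ¬E ∨ E) ∧ ¬E)
= B ∧ ((¬E ∨ E) ∧ ¬E ∧ B ∨ (¬E ∨ E) ∧ ¬E)
= B ∧ (¬E ∨ E) ∧ ¬E
= B ∧ ¬E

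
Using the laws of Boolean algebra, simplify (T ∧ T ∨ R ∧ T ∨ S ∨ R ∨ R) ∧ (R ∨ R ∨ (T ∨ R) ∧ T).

R ∨ T

(T ∧ T ∨ R ∧ T ∨ S ∨ R ∨ R) ∧ (R ∨ R ∨ (T ∨ R) ∧ T)
= R ∨ R ∨ (T ∧ T ∨ R ∧ T ∨ S) ∧ (T ∨ R) ∧ T   — distribution
= R ∨ (T ∧ T ∨ R ∧ T ∨ S) ∧ (T ∨ R) ∧ T   — idempotence
= R ∨ ((T ∨ R) ∧ T ∨ S) ∧ (T ∨ R) ∧ T   — distribution
= R ∨ (T ∨ R) ∧ T   — absorption
= R ∨ T   — absorption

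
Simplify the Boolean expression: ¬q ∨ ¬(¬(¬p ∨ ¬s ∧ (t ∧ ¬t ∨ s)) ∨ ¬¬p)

¬q ∨ ¬p

¬q ∨ ¬(¬(¬p ∨ ¬s ∧ (t ∧ ¬t ∨ s)) ∨ ¬¬p)
= ¬q ∨ ¬(¬(¬p ∨ ¬s ∧ s) ∨ ¬¬p)   — complement / identity
= ¬q ∨ (¬p ∨ ¬s ∧ s) ∧ ¬p   — De Morgan
= ¬q ∨ ¬p ∧ ¬p   — complement / identity
= ¬q ∨ ¬p   — idempotence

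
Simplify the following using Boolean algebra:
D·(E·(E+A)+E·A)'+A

D·(E·(E+A)+E·A)'+A
= D·(E+E·A)'+A   (absorption)
= D·E'+A   (absorption)

D·E'+A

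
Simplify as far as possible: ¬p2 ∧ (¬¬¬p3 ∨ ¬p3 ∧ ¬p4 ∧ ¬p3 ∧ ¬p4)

¬p2 ∧ (¬¬¬p3 ∨ ¬p3 ∧ ¬p4 ∧ ¬p3 ∧ ¬p4)
= ¬p2 ∧ (¬¬¬p3 ∨ ¬p3 ∧ ¬p4)   [idempotence]
= ¬p2 ∧ (¬p3 ∨ ¬p3 ∧ ¬p4)   [double negation]
= ¬p2 ∧ ¬p3   [absorption]

¬p2 ∧ ¬p3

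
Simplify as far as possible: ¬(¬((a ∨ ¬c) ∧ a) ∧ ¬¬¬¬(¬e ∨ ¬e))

a ∨ e

¬(¬((a ∨ ¬c) ∧ a) ∧ ¬¬¬¬(¬e ∨ ¬e))
= ¬(¬a ∧ ¬¬¬¬(¬e ∨ ¬e))
= a ∨ ¬¬¬(¬e ∨ ¬e)
= a ∨ ¬¬¬¬e
= a ∨ ¬¬e
= a ∨ e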